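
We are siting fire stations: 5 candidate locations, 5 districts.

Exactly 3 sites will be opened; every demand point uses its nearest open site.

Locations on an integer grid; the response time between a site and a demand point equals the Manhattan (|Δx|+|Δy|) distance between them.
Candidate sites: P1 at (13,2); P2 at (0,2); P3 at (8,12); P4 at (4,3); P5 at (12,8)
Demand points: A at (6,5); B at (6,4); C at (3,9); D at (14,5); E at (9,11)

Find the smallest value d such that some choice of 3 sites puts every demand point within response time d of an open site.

Open {P1, P3, P4}.
  Farthest demand point is C at response time 7 (to P4); all others are ≤ 7.
With {P1, P4, P5} the worst case is 7.
With {P2, P4, P5} the worst case is 7.
No size-3 selection achieves below 7.

7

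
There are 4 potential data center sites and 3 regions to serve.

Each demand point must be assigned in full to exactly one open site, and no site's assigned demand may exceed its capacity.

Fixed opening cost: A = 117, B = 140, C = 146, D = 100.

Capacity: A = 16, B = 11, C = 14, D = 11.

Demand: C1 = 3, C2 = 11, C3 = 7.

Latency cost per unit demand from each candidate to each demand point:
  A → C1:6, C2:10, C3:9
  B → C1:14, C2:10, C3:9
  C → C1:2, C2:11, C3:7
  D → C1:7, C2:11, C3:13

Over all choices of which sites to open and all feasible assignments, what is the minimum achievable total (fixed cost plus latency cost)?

Open {A, D}; cheapest assignment that respects the capacities:
  A (cap 16, load 10): C1, C3 — cost 3×6 + 7×9 = 81
  D (cap 11, load 11): C2 — cost 11×11 = 121
  Shipping 202, fixed 217 → total 419.
  Any other capacity-feasible assignment to {A, D} ships for at least 202.
Compare {C, D}: its best feasible assignment gives total 422.
Compare {A, C}: its best feasible assignment gives total 428.
Every other set of open sites that can feasibly serve all demand totals ≥ 422 even under its best assignment. Minimum: 419.

419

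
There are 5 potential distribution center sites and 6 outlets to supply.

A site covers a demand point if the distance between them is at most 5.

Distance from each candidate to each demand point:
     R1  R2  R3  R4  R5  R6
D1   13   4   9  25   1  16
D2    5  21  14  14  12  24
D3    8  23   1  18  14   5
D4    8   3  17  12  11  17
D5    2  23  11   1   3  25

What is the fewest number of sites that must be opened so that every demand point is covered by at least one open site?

3

Coverage sets (demand points within 5 of each site):
  D1: {R2, R5}
  D2: {R1}
  D3: {R3, R6}
  D4: {R2}
  D5: {R1, R4, R5}
No 2 sites suffice: every size-2 union leaves at least one demand point uncovered.
But {D1, D3, D5} covers everything, so the minimum is 3.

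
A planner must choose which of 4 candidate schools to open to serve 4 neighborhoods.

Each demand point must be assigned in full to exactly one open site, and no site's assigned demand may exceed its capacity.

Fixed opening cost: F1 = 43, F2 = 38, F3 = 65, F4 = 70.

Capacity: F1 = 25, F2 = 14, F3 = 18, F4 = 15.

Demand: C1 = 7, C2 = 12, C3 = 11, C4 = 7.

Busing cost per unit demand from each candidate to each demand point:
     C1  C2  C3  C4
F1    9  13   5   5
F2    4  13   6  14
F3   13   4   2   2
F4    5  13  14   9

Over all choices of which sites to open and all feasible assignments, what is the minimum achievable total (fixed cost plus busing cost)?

Open {F1, F3}; cheapest assignment that respects the capacities:
  F1 (cap 25, load 25): C1, C3, C4 — cost 7×9 + 11×5 + 7×5 = 153
  F3 (cap 18, load 12): C2 — cost 12×4 = 48
  Shipping 201, fixed 108 → total 309.
  Any other capacity-feasible assignment to {F1, F3} ships for at least 201.
Compare {F1, F2, F3}: its best feasible assignment gives total 312.
Compare {F1, F3, F4}: its best feasible assignment gives total 351.
Every other set of open sites that can feasibly serve all demand totals ≥ 312 even under its best assignment. Minimum: 309.

309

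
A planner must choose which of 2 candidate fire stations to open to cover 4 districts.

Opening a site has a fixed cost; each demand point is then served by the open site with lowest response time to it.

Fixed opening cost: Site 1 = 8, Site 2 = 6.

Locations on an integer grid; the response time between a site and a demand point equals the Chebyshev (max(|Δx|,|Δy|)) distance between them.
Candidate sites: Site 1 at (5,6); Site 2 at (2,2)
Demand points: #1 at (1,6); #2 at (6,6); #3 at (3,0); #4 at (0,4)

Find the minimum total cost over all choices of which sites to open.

Open {Site 2}: assign each demand point to its cheapest open site.
  #1→Site 2 4, #2→Site 2 4, #3→Site 2 2, #4→Site 2 2
  response time 12, fixed 6 → total 18.
Compare {Site 1, Site 2}: response time 9 + fixed 14 = 23.
Compare {Site 1}: response time 16 + fixed 8 = 24.

18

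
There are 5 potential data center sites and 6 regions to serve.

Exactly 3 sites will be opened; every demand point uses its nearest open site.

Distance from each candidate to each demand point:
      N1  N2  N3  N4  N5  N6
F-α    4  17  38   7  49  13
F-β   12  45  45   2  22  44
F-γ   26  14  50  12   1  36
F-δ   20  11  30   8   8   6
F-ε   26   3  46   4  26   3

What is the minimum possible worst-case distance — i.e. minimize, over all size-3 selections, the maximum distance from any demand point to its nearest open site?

30

Open {F-α, F-β, F-δ}.
  Farthest demand point is N3 at distance 30 (to F-δ); all others are ≤ 30.
With {F-α, F-γ, F-δ} the worst case is 30.
With {F-α, F-δ, F-ε} the worst case is 30.
No size-3 selection achieves below 30.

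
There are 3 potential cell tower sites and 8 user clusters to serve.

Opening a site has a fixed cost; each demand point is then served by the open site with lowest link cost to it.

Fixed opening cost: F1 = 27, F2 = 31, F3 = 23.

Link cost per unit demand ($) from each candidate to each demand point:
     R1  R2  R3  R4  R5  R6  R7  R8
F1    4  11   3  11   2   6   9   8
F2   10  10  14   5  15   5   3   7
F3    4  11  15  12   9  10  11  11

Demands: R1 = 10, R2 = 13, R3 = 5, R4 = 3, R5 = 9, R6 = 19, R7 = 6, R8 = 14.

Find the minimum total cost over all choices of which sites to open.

487

Open {F1, F2}: assign each demand point to its cheapest open site.
  R1→F1 10×4=40, R2→F2 13×10=130, R3→F1 5×3=15, R4→F2 3×5=15, R5→F1 9×2=18, R6→F2 19×5=95, R7→F2 6×3=18, R8→F2 14×7=98
  link cost 429, fixed 58 → total 487.
Compare {F1, F2, F3}: link cost 429 + fixed 81 = 510.
Compare {F1}: link cost 529 + fixed 27 = 556.
Compare {F1, F3}: link cost 529 + fixed 50 = 579.
All other subsets cost ≥ 510. Minimum total cost: 487.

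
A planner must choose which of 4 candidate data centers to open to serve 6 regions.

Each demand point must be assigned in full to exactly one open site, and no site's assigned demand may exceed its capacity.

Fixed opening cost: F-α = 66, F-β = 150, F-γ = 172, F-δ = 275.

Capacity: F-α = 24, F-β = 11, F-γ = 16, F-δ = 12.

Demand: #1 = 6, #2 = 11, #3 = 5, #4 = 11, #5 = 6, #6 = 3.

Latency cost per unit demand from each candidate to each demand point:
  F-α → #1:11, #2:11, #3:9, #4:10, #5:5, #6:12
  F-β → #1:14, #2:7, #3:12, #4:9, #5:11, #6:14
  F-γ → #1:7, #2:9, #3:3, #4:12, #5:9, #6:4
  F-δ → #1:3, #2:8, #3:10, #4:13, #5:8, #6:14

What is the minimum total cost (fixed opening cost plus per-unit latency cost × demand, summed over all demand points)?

Open {F-α, F-β, F-γ}; cheapest assignment that respects the capacities:
  F-α (cap 24, load 17): #4, #5 — cost 11×10 + 6×5 = 140
  F-β (cap 11, load 11): #2 — cost 11×7 = 77
  F-γ (cap 16, load 14): #1, #3, #6 — cost 6×7 + 5×3 + 3×4 = 69
  Shipping 286, fixed 388 → total 674.
  Any other capacity-feasible assignment to {F-α, F-β, F-γ} ships for at least 286.
Compare {F-α, F-γ, F-δ}: its best feasible assignment gives total 810.
Compare {F-α, F-β, F-δ}: its best feasible assignment gives total 812.
Every other set of open sites that can feasibly serve all demand totals ≥ 810 even under its best assignment. Minimum: 674.

674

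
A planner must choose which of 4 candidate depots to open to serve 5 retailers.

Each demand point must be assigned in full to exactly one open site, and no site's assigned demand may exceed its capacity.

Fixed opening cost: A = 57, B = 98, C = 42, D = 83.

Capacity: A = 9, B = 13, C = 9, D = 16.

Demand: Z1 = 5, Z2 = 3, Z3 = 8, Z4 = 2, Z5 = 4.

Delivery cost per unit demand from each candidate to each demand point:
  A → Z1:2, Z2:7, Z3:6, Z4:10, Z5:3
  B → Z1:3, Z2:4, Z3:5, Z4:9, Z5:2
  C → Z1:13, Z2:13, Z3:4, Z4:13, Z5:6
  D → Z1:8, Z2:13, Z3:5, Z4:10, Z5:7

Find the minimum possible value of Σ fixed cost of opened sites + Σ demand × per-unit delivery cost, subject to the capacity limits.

Open {A, B}; cheapest assignment that respects the capacities:
  A (cap 9, load 9): Z1, Z5 — cost 5×2 + 4×3 = 22
  B (cap 13, load 13): Z2, Z3, Z4 — cost 3×4 + 8×5 + 2×9 = 70
  Shipping 92, fixed 155 → total 247.
  Any other capacity-feasible assignment to {A, B} ships for at least 92.
Compare {A, D}: its best feasible assignment gives total 259.
Compare {B, D}: its best feasible assignment gives total 276.
Every other set of open sites that can feasibly serve all demand totals ≥ 259 even under its best assignment. Minimum: 247.

247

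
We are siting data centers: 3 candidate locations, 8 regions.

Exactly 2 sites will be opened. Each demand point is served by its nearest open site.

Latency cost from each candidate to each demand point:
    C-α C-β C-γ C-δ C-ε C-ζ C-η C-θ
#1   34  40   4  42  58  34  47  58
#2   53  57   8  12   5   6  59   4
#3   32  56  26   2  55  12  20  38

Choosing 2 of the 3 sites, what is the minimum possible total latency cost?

Open {#2, #3}.
  C-α→#3 32, C-β→#3 56, C-γ→#2 8, C-δ→#3 2, C-ε→#2 5, C-ζ→#2 6, C-η→#3 20, C-θ→#2 4  ⇒ total 133.
Compare {#1, #2}: total 152.
Compare {#1, #3}: total 203.

133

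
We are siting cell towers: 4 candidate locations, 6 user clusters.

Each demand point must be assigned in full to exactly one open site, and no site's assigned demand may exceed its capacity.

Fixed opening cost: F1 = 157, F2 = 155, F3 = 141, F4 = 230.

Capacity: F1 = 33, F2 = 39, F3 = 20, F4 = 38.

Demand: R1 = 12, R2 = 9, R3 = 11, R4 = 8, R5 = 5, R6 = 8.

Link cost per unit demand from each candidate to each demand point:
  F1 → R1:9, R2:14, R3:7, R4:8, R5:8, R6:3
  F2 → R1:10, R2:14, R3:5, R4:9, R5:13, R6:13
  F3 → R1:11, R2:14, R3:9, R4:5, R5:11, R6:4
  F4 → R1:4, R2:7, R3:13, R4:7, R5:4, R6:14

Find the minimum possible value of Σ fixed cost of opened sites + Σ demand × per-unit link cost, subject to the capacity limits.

675

Open {F1, F4}; cheapest assignment that respects the capacities:
  F1 (cap 33, load 19): R3, R6 — cost 11×7 + 8×3 = 101
  F4 (cap 38, load 34): R1, R2, R4, R5 — cost 12×4 + 9×7 + 8×7 + 5×4 = 187
  Shipping 288, fixed 387 → total 675.
  Any other capacity-feasible assignment to {F1, F4} ships for at least 288.
Compare {F3, F4}: its best feasible assignment gives total 689.
Compare {F1, F2}: its best feasible assignment gives total 729.
Every other set of open sites that can feasibly serve all demand totals ≥ 689 even under its best assignment. Minimum: 675.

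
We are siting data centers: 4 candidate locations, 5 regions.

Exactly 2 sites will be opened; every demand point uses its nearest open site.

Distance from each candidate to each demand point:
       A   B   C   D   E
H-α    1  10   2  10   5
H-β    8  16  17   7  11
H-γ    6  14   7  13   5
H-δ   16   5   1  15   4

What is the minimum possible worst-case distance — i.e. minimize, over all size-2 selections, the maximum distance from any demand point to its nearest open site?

8

Open {H-β, H-δ}.
  Farthest demand point is A at distance 8 (to H-β); all others are ≤ 8.
With {H-α, H-β} the worst case is 10.
With {H-α, H-γ} the worst case is 10.
No size-2 selection achieves below 8.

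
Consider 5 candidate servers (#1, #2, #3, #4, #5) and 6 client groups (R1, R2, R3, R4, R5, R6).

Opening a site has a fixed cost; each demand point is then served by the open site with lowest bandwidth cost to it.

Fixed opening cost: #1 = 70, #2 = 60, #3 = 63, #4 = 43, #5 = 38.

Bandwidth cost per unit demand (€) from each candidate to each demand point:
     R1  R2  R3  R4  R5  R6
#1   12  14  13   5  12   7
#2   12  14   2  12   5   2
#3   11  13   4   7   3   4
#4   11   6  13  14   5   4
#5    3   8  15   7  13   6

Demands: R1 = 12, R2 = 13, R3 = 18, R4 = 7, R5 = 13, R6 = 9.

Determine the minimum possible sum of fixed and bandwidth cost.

Open {#2, #5}: assign each demand point to its cheapest open site.
  R1→#5 12×3=36, R2→#5 13×8=104, R3→#2 18×2=36, R4→#5 7×7=49, R5→#2 13×5=65, R6→#2 9×2=18
  bandwidth cost 308, fixed 98 → total 406.
Compare {#2, #4, #5}: bandwidth cost 282 + fixed 141 = 423.
Compare {#3, #5}: bandwidth cost 336 + fixed 101 = 437.
Compare {#2, #3, #5}: bandwidth cost 282 + fixed 161 = 443.
All other subsets cost ≥ 423. Minimum total cost: 406.

406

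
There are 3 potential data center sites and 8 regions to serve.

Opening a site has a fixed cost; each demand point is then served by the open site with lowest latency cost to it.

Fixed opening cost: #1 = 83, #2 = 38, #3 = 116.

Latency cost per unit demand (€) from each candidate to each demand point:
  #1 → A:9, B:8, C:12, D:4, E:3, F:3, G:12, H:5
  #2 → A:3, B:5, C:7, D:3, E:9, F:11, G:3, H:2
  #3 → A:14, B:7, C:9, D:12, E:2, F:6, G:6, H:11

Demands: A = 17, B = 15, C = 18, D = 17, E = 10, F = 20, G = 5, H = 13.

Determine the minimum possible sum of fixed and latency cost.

Open {#1, #2}: assign each demand point to its cheapest open site.
  A→#2 17×3=51, B→#2 15×5=75, C→#2 18×7=126, D→#2 17×3=51, E→#1 10×3=30, F→#1 20×3=60, G→#2 5×3=15, H→#2 13×2=26
  latency cost 434, fixed 121 → total 555.
Compare {#2, #3}: latency cost 484 + fixed 154 = 638.
Compare {#1, #2, #3}: latency cost 424 + fixed 237 = 661.
Compare {#2}: latency cost 654 + fixed 38 = 692.
All other subsets cost ≥ 638. Minimum total cost: 555.

555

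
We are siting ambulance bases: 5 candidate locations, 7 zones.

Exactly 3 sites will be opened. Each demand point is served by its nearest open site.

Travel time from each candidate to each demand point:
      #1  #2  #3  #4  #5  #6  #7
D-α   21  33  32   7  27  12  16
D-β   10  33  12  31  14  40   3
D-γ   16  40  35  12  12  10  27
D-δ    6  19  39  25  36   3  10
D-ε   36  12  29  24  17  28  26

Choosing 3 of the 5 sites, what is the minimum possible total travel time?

64

Open {D-α, D-β, D-δ}.
  #1→D-δ 6, #2→D-δ 19, #3→D-β 12, #4→D-α 7, #5→D-β 14, #6→D-δ 3, #7→D-β 3  ⇒ total 64.
Compare {D-β, D-γ, D-δ}: total 67.
Compare {D-α, D-β, D-ε}: total 70.
No size-3 selection does better; minimum is 64.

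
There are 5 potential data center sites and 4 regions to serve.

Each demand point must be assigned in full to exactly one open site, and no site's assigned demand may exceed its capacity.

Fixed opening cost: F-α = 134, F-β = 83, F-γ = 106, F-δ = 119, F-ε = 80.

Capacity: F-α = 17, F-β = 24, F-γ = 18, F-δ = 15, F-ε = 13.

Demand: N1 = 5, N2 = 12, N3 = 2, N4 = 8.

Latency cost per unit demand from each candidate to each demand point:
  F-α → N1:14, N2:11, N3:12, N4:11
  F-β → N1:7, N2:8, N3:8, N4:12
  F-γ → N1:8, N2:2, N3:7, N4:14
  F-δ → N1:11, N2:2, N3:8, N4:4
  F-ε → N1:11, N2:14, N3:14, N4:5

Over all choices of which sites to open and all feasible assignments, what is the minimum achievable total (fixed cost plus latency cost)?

Open {F-γ, F-ε}; cheapest assignment that respects the capacities:
  F-γ (cap 18, load 17): N1, N2 — cost 5×8 + 12×2 = 64
  F-ε (cap 13, load 10): N3, N4 — cost 2×14 + 8×5 = 68
  Shipping 132, fixed 186 → total 318.
  Any other capacity-feasible assignment to {F-γ, F-ε} ships for at least 132.
Compare {F-δ, F-ε}: its best feasible assignment gives total 334.
Compare {F-γ, F-δ}: its best feasible assignment gives total 337.
Every other set of open sites that can feasibly serve all demand totals ≥ 334 even under its best assignment. Minimum: 318.

318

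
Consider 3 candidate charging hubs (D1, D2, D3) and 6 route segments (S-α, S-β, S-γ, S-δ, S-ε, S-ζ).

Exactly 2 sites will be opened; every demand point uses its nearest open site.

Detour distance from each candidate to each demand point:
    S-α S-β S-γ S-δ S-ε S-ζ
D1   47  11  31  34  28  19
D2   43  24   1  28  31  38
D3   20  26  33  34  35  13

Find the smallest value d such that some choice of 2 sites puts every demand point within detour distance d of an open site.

Open {D2, D3}.
  Farthest demand point is S-ε at detour distance 31 (to D2); all others are ≤ 31.
With {D1, D3} the worst case is 34.
With {D1, D2} the worst case is 43.
No size-2 selection achieves below 31.

31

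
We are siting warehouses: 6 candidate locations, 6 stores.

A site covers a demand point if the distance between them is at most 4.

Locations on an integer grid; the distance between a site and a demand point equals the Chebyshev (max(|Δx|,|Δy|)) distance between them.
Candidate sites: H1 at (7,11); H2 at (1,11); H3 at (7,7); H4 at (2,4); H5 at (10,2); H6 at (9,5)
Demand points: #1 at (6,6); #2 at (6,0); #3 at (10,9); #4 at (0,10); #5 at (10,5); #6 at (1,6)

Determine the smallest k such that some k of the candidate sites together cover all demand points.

Coverage sets (demand points within 4 of each site):
  H1: {#3}
  H2: {#4}
  H3: {#1, #3, #5}
  H4: {#1, #2, #6}
  H5: {#1, #2, #5}
  H6: {#1, #3, #5}
No 2 sites suffice: every size-2 union leaves at least one demand point uncovered.
But {H2, H3, H4} covers everything, so the minimum is 3.

3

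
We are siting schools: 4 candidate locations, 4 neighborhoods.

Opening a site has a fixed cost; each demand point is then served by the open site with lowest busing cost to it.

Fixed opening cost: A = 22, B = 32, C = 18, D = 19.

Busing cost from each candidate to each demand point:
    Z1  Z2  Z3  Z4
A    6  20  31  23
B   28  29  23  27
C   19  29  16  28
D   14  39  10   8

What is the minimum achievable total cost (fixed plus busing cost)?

85

Open {A, D}: assign each demand point to its cheapest open site.
  Z1→A 6, Z2→A 20, Z3→D 10, Z4→D 8
  busing cost 44, fixed 41 → total 85.
Compare {D}: busing cost 71 + fixed 19 = 90.
Compare {C, D}: busing cost 61 + fixed 37 = 98.
Compare {A}: busing cost 80 + fixed 22 = 102.
All other subsets cost ≥ 90. Minimum total cost: 85.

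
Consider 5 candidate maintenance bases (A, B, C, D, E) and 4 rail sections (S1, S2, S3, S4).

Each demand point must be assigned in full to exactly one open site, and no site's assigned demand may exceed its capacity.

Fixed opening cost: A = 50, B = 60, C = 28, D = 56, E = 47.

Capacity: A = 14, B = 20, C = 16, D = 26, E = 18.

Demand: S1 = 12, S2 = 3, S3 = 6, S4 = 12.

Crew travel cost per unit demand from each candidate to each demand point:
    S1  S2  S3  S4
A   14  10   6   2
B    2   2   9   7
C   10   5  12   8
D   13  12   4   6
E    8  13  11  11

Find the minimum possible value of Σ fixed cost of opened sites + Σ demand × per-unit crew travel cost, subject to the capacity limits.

Open {B, D}; cheapest assignment that respects the capacities:
  B (cap 20, load 15): S1, S2 — cost 12×2 + 3×2 = 30
  D (cap 26, load 18): S3, S4 — cost 6×4 + 12×6 = 96
  Shipping 126, fixed 116 → total 242.
  Any other capacity-feasible assignment to {B, D} ships for at least 126.
Compare {A, B, D}: its best feasible assignment gives total 244.
Compare {A, B, C}: its best feasible assignment gives total 255.
Every other set of open sites that can feasibly serve all demand totals ≥ 244 even under its best assignment. Minimum: 242.

242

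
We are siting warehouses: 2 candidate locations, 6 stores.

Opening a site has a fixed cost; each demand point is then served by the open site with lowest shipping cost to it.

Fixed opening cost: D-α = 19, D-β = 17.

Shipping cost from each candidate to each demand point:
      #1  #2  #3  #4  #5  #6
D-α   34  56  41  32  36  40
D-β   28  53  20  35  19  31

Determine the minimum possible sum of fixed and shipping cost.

Open {D-β}: assign each demand point to its cheapest open site.
  #1→D-β 28, #2→D-β 53, #3→D-β 20, #4→D-β 35, #5→D-β 19, #6→D-β 31
  shipping cost 186, fixed 17 → total 203.
Compare {D-α, D-β}: shipping cost 183 + fixed 36 = 219.
Compare {D-α}: shipping cost 239 + fixed 19 = 258.

203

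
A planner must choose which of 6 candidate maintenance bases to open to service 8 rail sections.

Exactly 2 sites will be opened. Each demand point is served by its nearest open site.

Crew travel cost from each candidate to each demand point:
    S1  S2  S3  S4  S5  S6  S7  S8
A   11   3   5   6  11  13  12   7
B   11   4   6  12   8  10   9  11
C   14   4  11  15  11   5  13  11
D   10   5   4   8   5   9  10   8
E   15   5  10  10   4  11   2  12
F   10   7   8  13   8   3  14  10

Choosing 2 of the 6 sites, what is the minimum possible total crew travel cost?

Open {A, E}.
  S1→A 11, S2→A 3, S3→A 5, S4→A 6, S5→E 4, S6→E 11, S7→E 2, S8→A 7  ⇒ total 49.
Compare {D, E}: total 50.
Compare {E, F}: total 52.
No size-2 selection does better; minimum is 49.

49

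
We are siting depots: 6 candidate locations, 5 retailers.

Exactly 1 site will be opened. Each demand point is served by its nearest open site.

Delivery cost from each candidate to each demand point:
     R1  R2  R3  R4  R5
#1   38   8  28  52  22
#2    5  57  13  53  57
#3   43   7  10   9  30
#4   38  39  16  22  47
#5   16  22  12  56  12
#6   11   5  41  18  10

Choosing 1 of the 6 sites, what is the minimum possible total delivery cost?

Open {#6}.
  R1→#6 11, R2→#6 5, R3→#6 41, R4→#6 18, R5→#6 10  ⇒ total 85.
Compare {#3}: total 99.
Compare {#5}: total 118.
No size-1 selection does better; minimum is 85.

85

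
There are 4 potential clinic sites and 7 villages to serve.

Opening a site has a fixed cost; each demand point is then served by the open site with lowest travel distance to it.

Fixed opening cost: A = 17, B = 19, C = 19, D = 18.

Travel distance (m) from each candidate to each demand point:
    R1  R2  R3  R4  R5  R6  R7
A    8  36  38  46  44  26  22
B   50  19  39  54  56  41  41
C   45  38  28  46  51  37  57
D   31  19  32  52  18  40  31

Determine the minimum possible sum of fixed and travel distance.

Open {A, D}: assign each demand point to its cheapest open site.
  R1→A 8, R2→D 19, R3→D 32, R4→A 46, R5→D 18, R6→A 26, R7→A 22
  travel distance 171, fixed 35 → total 206.
Compare {A, C, D}: travel distance 167 + fixed 54 = 221.
Compare {A, B, D}: travel distance 171 + fixed 54 = 225.
Compare {A}: travel distance 220 + fixed 17 = 237.
All other subsets cost ≥ 221. Minimum total cost: 206.

206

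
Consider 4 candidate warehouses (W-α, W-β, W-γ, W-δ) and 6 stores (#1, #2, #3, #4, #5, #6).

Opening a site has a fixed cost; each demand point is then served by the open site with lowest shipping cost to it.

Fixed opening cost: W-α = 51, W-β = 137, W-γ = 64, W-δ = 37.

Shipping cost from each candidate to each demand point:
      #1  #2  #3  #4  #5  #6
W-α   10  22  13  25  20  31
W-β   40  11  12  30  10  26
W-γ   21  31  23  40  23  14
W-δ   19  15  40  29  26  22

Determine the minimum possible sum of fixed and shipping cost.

172

Open {W-α}: assign each demand point to its cheapest open site.
  #1→W-α 10, #2→W-α 22, #3→W-α 13, #4→W-α 25, #5→W-α 20, #6→W-α 31
  shipping cost 121, fixed 51 → total 172.
Compare {W-δ}: shipping cost 151 + fixed 37 = 188.
Compare {W-α, W-δ}: shipping cost 105 + fixed 88 = 193.
Compare {W-γ}: shipping cost 152 + fixed 64 = 216.
All other subsets cost ≥ 188. Minimum total cost: 172.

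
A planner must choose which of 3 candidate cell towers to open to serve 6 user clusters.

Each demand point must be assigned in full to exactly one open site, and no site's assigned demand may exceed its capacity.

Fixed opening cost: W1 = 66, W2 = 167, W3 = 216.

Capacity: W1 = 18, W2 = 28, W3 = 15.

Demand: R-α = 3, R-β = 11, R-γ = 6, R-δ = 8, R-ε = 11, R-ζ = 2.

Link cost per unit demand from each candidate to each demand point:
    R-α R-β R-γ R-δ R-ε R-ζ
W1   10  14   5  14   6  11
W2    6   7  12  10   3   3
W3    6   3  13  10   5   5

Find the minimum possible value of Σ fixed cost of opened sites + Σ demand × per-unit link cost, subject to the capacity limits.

Open {W1, W2}; cheapest assignment that respects the capacities:
  W1 (cap 18, load 14): R-γ, R-δ — cost 6×5 + 8×14 = 142
  W2 (cap 28, load 27): R-α, R-β, R-ε, R-ζ — cost 3×6 + 11×7 + 11×3 + 2×3 = 134
  Shipping 276, fixed 233 → total 509.
  Any other capacity-feasible assignment to {W1, W2} ships for at least 276.
Compare {W2, W3}: its best feasible assignment gives total 625.
Compare {W1, W2, W3}: its best feasible assignment gives total 649.
Every other set of open sites that can feasibly serve all demand totals ≥ 625 even under its best assignment. Minimum: 509.

509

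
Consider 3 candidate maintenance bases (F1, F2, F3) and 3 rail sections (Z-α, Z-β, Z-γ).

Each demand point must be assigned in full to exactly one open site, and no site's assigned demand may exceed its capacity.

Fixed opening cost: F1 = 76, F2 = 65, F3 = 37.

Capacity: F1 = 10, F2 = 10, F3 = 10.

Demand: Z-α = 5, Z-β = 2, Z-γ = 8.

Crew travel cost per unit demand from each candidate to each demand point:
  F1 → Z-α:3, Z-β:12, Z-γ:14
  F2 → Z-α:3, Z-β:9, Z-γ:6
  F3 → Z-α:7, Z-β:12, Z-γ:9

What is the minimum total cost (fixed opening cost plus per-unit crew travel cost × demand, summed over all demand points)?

203

Open {F2, F3}; cheapest assignment that respects the capacities:
  F2 (cap 10, load 10): Z-β, Z-γ — cost 2×9 + 8×6 = 66
  F3 (cap 10, load 5): Z-α — cost 5×7 = 35
  Shipping 101, fixed 102 → total 203.
  Any other capacity-feasible assignment to {F2, F3} ships for at least 101.
Compare {F1, F2}: its best feasible assignment gives total 222.
Compare {F1, F3}: its best feasible assignment gives total 224.
Every other set of open sites that can feasibly serve all demand totals ≥ 222 even under its best assignment. Minimum: 203.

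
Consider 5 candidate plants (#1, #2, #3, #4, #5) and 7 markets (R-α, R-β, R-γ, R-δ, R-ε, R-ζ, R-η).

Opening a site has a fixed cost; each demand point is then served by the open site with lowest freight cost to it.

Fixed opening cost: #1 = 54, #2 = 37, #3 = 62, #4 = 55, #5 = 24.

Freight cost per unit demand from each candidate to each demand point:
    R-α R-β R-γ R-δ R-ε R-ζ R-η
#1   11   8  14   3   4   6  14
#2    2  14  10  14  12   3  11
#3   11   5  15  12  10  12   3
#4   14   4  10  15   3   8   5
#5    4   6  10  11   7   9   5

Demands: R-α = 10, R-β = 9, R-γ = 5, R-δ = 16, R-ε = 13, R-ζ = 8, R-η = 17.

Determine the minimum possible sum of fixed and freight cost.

Open {#1, #2, #3}: assign each demand point to its cheapest open site.
  R-α→#2 10×2=20, R-β→#3 9×5=45, R-γ→#2 5×10=50, R-δ→#1 16×3=48, R-ε→#1 13×4=52, R-ζ→#2 8×3=24, R-η→#3 17×3=51
  freight cost 290, fixed 153 → total 443.
Compare {#1, #2, #4}: freight cost 302 + fixed 146 = 448.
Compare {#1, #2, #5}: freight cost 333 + fixed 115 = 448.
Compare {#1, #5}: freight cost 377 + fixed 78 = 455.
All other subsets cost ≥ 448. Minimum total cost: 443.

443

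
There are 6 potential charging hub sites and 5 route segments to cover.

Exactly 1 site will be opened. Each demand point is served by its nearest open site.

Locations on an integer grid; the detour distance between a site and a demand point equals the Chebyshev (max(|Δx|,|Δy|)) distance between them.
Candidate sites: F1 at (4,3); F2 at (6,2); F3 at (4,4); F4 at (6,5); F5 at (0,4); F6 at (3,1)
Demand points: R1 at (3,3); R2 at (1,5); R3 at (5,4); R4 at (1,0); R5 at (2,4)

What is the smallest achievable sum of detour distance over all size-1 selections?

10

Open {F1}.
  R1→F1 1, R2→F1 3, R3→F1 1, R4→F1 3, R5→F1 2  ⇒ total 10.
Compare {F3}: total 11.
Compare {F6}: total 14.
No size-1 selection does better; minimum is 10.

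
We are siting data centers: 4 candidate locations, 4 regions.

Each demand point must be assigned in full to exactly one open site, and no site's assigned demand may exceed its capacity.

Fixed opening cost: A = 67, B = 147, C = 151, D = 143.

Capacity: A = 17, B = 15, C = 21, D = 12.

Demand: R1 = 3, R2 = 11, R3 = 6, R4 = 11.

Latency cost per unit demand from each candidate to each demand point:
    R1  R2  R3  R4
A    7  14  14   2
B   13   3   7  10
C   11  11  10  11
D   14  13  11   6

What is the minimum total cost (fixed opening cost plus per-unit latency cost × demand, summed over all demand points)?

392

Open {A, B}; cheapest assignment that respects the capacities:
  A (cap 17, load 17): R3, R4 — cost 6×14 + 11×2 = 106
  B (cap 15, load 14): R1, R2 — cost 3×13 + 11×3 = 72
  Shipping 178, fixed 214 → total 392.
  Any other capacity-feasible assignment to {A, B} ships for at least 178.
Compare {A, C}: its best feasible assignment gives total 442.
Compare {A, B, D}: its best feasible assignment gives total 499.
Every other set of open sites that can feasibly serve all demand totals ≥ 442 even under its best assignment. Minimum: 392.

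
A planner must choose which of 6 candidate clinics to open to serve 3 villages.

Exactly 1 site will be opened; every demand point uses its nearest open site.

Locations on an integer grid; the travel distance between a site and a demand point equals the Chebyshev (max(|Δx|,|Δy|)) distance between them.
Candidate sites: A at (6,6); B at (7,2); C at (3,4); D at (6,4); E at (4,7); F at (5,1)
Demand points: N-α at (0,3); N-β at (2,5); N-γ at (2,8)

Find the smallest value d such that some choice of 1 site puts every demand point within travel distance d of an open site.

Open {C}.
  Farthest demand point is N-γ at travel distance 4 (to C); all others are ≤ 4.
With {E} the worst case is 4.
With {A} the worst case is 6.
No size-1 selection achieves below 4.

4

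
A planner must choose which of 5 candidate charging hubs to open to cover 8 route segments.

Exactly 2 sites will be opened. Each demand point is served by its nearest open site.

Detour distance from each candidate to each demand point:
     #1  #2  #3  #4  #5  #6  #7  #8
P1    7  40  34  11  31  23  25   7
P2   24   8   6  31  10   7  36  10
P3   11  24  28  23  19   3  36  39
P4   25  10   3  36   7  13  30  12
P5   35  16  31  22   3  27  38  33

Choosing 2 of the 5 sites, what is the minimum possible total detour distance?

Open {P1, P2}.
  #1→P1 7, #2→P2 8, #3→P2 6, #4→P1 11, #5→P2 10, #6→P2 7, #7→P1 25, #8→P1 7  ⇒ total 81.
Compare {P1, P4}: total 83.
Compare {P3, P4}: total 99.
No size-2 selection does better; minimum is 81.

81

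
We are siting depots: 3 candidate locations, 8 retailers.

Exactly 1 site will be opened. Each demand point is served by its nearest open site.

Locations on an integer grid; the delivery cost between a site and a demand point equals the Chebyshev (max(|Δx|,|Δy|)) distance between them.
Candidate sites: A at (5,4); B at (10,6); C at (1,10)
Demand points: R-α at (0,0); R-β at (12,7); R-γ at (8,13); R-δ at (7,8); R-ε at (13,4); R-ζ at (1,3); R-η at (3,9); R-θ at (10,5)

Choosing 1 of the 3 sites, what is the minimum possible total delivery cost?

Open {B}.
  R-α→B 10, R-β→B 2, R-γ→B 7, R-δ→B 3, R-ε→B 3, R-ζ→B 9, R-η→B 7, R-θ→B 1  ⇒ total 42.
Compare {A}: total 47.
Compare {C}: total 64.

42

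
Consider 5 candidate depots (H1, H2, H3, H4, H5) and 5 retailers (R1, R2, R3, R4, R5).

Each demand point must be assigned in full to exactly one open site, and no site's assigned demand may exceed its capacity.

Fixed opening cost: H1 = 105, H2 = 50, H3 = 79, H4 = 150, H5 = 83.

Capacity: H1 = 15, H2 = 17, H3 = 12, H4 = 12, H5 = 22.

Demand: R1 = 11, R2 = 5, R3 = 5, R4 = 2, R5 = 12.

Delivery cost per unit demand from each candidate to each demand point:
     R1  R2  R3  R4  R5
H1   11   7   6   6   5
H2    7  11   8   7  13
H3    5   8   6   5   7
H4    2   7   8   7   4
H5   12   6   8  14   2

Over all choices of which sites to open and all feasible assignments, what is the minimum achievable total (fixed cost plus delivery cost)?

Open {H2, H5}; cheapest assignment that respects the capacities:
  H2 (cap 17, load 13): R1, R4 — cost 11×7 + 2×7 = 91
  H5 (cap 22, load 22): R2, R3, R5 — cost 5×6 + 5×8 + 12×2 = 94
  Shipping 185, fixed 133 → total 318.
  Any other capacity-feasible assignment to {H2, H5} ships for at least 185.
Compare {H2, H3, H5}: its best feasible assignment gives total 375.
Compare {H1, H2, H5}: its best feasible assignment gives total 411.
Every other set of open sites that can feasibly serve all demand totals ≥ 375 even under its best assignment. Minimum: 318.

318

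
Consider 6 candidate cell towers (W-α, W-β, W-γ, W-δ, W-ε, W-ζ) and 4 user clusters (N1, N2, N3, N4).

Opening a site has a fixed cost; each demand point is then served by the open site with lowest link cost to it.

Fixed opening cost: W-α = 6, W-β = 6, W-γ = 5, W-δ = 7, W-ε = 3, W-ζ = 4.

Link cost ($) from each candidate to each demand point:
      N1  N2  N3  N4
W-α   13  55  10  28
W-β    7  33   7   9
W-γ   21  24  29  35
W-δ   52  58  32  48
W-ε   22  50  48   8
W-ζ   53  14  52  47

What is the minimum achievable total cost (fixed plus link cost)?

Open {W-β, W-ζ}: assign each demand point to its cheapest open site.
  N1→W-β 7, N2→W-ζ 14, N3→W-β 7, N4→W-β 9
  link cost 37, fixed 10 → total 47.
Compare {W-β, W-ε, W-ζ}: link cost 36 + fixed 13 = 49.
Compare {W-β, W-γ, W-ζ}: link cost 37 + fixed 15 = 52.
Compare {W-α, W-β, W-ζ}: link cost 37 + fixed 16 = 53.
All other subsets cost ≥ 49. Minimum total cost: 47.

47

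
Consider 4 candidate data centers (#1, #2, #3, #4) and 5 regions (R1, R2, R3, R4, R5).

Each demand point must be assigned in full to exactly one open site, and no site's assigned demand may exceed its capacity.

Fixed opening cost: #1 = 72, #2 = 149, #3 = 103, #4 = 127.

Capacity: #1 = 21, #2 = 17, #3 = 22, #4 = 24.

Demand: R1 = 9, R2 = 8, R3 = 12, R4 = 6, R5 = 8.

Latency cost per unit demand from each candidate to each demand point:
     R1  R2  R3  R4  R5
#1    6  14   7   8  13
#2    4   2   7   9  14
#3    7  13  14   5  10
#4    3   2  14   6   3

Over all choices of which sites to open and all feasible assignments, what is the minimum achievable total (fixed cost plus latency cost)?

Open {#1, #4}; cheapest assignment that respects the capacities:
  #1 (cap 21, load 21): R1, R3 — cost 9×6 + 12×7 = 138
  #4 (cap 24, load 22): R2, R4, R5 — cost 8×2 + 6×6 + 8×3 = 76
  Shipping 214, fixed 199 → total 413.
  Any other capacity-feasible assignment to {#1, #4} ships for at least 214.
Compare {#1, #3, #4}: its best feasible assignment gives total 510.
Compare {#1, #3}: its best feasible assignment gives total 527.
Every other set of open sites that can feasibly serve all demand totals ≥ 510 even under its best assignment. Minimum: 413.

413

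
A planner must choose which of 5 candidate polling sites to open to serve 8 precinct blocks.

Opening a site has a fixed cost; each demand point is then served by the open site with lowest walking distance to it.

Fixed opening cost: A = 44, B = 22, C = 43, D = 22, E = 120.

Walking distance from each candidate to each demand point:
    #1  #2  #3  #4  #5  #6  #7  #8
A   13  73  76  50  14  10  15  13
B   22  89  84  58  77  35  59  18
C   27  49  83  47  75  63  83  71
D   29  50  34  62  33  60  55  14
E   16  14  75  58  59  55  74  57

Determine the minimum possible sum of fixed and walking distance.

Open {A, D}: assign each demand point to its cheapest open site.
  #1→A 13, #2→D 50, #3→D 34, #4→A 50, #5→A 14, #6→A 10, #7→A 15, #8→A 13
  walking distance 199, fixed 66 → total 265.
Compare {A, B, D}: walking distance 199 + fixed 88 = 287.
Compare {A, C, D}: walking distance 195 + fixed 109 = 304.
Compare {A}: walking distance 264 + fixed 44 = 308.
All other subsets cost ≥ 287. Minimum total cost: 265.

265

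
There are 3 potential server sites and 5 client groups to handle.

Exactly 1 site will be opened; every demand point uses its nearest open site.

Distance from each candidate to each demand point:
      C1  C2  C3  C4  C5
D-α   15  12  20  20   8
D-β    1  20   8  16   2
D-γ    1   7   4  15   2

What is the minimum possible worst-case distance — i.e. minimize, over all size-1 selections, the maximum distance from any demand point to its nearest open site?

Open {D-γ}.
  Farthest demand point is C4 at distance 15 (to D-γ); all others are ≤ 15.
With {D-α} the worst case is 20.
With {D-β} the worst case is 20.
No size-1 selection achieves below 15.

15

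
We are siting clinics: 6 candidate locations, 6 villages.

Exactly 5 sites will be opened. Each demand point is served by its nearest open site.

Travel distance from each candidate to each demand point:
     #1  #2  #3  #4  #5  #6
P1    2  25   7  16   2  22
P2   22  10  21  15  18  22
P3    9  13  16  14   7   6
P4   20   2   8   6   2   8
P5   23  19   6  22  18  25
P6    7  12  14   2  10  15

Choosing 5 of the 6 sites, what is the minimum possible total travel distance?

20

Open {P1, P3, P4, P5, P6}.
  #1→P1 2, #2→P4 2, #3→P5 6, #4→P6 2, #5→P1 2, #6→P3 6  ⇒ total 20.
Compare {P1, P2, P3, P4, P6}: total 21.
Compare {P1, P2, P4, P5, P6}: total 22.
No size-5 selection does better; minimum is 20.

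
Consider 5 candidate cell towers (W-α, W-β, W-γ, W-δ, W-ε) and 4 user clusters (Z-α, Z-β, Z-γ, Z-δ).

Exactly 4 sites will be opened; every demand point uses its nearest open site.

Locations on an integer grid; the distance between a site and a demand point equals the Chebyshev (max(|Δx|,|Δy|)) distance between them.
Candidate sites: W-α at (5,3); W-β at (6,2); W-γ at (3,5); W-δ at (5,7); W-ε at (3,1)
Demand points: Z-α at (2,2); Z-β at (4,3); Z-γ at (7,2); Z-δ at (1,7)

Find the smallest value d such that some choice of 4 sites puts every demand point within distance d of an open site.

2

Open {W-α, W-β, W-γ, W-ε}.
  Farthest demand point is Z-δ at distance 2 (to W-γ); all others are ≤ 2.
With {W-α, W-γ, W-δ, W-ε} the worst case is 2.
With {W-β, W-γ, W-δ, W-ε} the worst case is 2.
No size-4 selection achieves below 2.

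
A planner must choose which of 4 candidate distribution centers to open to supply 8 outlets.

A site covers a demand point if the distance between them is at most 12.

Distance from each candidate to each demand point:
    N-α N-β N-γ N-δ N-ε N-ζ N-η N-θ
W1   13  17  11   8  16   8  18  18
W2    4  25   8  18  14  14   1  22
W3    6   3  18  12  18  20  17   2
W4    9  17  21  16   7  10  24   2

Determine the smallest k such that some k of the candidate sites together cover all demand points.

Coverage sets (demand points within 12 of each site):
  W1: {N-γ, N-δ, N-ζ}
  W2: {N-α, N-γ, N-η}
  W3: {N-α, N-β, N-δ, N-θ}
  W4: {N-α, N-ε, N-ζ, N-θ}
No 2 sites suffice: every size-2 union leaves at least one demand point uncovered.
But {W2, W3, W4} covers everything, so the minimum is 3.

3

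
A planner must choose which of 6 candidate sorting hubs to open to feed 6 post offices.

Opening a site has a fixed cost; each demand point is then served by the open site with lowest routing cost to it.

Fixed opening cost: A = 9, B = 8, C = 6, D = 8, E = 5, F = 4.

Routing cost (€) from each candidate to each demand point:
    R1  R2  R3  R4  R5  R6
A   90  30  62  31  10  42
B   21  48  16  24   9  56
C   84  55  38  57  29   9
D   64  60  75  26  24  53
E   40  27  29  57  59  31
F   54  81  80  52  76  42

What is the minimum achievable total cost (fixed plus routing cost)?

Open {B, C, E}: assign each demand point to its cheapest open site.
  R1→B 21, R2→E 27, R3→B 16, R4→B 24, R5→B 9, R6→C 9
  routing cost 106, fixed 19 → total 125.
Compare {B, C, E, F}: routing cost 106 + fixed 23 = 129.
Compare {A, B, C}: routing cost 109 + fixed 23 = 132.
Compare {B, C, D, E}: routing cost 106 + fixed 27 = 133.
All other subsets cost ≥ 129. Minimum total cost: 125.

125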